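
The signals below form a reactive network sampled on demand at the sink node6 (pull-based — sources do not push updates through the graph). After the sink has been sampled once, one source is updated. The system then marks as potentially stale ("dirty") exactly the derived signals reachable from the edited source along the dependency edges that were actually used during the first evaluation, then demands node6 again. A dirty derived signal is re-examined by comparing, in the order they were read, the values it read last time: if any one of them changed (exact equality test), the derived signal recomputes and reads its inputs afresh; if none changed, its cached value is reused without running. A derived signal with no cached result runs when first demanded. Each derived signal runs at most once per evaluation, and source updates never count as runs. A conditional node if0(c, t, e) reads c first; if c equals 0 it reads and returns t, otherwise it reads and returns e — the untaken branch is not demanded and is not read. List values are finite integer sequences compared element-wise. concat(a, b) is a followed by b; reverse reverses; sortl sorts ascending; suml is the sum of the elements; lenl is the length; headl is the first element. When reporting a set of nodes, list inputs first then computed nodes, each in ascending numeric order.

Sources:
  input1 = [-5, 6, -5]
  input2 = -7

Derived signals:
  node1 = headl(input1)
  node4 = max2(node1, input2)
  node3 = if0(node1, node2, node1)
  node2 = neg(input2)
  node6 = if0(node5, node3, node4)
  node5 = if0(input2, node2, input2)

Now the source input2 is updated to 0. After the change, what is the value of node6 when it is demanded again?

node6 now evaluates to -5.
The important point: the flipped condition redirects demand; node4 is left stale, never re-checked.

Initial pass — values computed on the first demand:
  node1 = headl([-5, 6, -5]) = -5
  node4 = max2(-5, -7) = -5
  node5 = if0(input2=-7 -> else branch input2) = -7
  node6 = if0(node5=-7 -> else branch node4) = -5

Second demand — change propagation:
  node2: newly demanded (no cache) — executes and yields 0.
  node3: newly demanded (no cache) — executes and yields -5.
  node4: dirty yet unreached — the second evaluation never asks for it.
  node5: re-runs because input2 -7->0; input2 -7->0; new result 0.
  node6: re-runs because node5 -7->0; new result -5 (unchanged).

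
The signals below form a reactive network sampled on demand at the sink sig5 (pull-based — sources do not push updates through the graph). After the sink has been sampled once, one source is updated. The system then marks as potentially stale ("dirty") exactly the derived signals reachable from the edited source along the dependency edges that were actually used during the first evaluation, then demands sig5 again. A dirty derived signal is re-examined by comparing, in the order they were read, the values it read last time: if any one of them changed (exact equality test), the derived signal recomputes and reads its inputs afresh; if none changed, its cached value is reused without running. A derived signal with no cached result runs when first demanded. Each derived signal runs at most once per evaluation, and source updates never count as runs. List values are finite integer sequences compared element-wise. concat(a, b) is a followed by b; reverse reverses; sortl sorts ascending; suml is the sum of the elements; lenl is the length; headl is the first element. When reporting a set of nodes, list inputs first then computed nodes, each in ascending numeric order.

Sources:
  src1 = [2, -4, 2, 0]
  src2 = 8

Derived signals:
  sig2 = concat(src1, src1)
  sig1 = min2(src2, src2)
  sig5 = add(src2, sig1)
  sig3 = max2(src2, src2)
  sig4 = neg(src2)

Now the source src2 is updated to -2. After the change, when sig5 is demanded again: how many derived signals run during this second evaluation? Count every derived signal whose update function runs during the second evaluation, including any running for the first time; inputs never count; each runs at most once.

Initial pass — values computed on the first demand:
  sig1 = min2(8, 8) = 8
  sig5 = add(8, 8) = 16

Second demand — change propagation:
  sig1: re-runs because src2 8->-2; src2 8->-2; new result -2.
  sig5: re-runs because src2 8->-2; sig1 8->-2; new result -4.

Run set: sig1, sig5 (2 run).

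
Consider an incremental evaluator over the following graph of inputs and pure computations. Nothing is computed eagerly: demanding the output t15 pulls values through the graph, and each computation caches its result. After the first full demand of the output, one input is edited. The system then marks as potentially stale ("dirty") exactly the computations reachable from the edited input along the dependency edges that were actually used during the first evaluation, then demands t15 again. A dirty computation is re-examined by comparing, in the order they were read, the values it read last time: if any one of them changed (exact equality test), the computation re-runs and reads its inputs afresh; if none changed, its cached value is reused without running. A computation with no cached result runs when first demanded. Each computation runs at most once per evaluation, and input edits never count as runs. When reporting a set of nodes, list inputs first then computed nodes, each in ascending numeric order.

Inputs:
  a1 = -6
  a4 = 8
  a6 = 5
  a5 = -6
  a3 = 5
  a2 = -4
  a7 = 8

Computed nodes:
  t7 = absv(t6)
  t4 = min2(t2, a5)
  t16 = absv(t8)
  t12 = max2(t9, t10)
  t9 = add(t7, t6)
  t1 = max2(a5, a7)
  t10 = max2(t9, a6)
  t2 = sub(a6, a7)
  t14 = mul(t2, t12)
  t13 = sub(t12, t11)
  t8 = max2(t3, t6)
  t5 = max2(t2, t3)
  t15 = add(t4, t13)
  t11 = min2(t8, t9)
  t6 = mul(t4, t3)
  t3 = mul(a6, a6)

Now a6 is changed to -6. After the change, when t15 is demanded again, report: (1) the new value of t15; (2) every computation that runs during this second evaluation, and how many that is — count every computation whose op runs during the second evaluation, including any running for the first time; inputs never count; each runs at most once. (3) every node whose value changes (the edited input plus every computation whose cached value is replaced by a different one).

Initial pass — values computed on the first demand:
  t2 = sub(5, 8) = -3
  t3 = mul(5, 5) = 25
  t4 = min2(-3, -6) = -6
  t6 = mul(-6, 25) = -150
  t7 = absv(-150) = 150
  t8 = max2(25, -150) = 25
  t9 = add(150, -150) = 0
  t10 = max2(0, 5) = 5
  t11 = min2(25, 0) = 0
  t12 = max2(0, 5) = 5
  t13 = sub(5, 0) = 5
  t15 = add(-6, 5) = -1

Second demand — change propagation:
  t2: re-runs because a6 5->-6; new result -14.
  t3: re-runs because a6 5->-6; a6 5->-6; new result 36.
  t4: re-runs because t2 -3->-14; new result -14.
  t6: re-runs because t4 -6->-14; t3 25->36; new result -504.
  t7: re-runs because t6 -150->-504; new result 504.
  t8: re-runs because t3 25->36; t6 -150->-504; new result 36.
  t9: re-runs because t7 150->504; t6 -150->-504; new result 0 (unchanged).
  t10: re-runs because a6 5->-6; new result 0.
  t11: re-runs because t8 25->36; new result 0 (unchanged).
  t12: re-runs because t10 5->0; new result 0.
  t13: re-runs because t12 5->0; new result 0.
  t15: re-runs because t4 -6->-14; t13 5->0; new result -14.

t15 now evaluates to -14.
Run set: t2, t3, t4, t6, t7, t8, t9, t10, t11, t12, t13, t15 (12 run).
Changed values: a6, t2, t3, t4, t6, t7, t8, t10, t12, t13, t15.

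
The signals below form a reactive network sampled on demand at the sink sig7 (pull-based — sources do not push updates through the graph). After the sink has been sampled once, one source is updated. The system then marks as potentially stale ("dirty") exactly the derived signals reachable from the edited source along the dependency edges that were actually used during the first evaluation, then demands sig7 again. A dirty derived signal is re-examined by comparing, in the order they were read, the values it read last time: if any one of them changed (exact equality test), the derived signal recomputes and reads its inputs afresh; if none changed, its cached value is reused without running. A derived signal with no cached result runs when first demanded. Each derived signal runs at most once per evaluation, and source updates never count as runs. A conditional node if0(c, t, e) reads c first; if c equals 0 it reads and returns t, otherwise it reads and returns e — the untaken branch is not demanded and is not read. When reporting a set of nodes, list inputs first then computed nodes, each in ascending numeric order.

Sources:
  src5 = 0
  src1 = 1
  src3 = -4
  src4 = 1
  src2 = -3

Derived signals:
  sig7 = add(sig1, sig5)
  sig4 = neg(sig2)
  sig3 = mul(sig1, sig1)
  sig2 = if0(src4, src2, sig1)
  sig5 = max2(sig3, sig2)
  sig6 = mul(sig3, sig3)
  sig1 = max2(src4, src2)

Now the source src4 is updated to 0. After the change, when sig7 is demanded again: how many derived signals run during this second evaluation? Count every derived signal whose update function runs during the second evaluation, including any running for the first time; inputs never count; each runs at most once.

Initial pass — values computed on the first demand:
  sig1 = max2(1, -3) = 1
  sig2 = if0(src4=1 -> else branch sig1) = 1
  sig3 = mul(1, 1) = 1
  sig5 = max2(1, 1) = 1
  sig7 = add(1, 1) = 2

Second demand — change propagation:
  sig1: re-runs because src4 1->0; new result 0.
  sig2: re-runs because src4 1->0; sig1 1->0; new result -3.
  sig3: re-runs because sig1 1->0; sig1 1->0; new result 0.
  sig5: re-runs because sig3 1->0; sig2 1->-3; new result 0.
  sig7: re-runs because sig1 1->0; sig5 1->0; new result 0.

Run set: sig1, sig2, sig3, sig5, sig7 (5 run).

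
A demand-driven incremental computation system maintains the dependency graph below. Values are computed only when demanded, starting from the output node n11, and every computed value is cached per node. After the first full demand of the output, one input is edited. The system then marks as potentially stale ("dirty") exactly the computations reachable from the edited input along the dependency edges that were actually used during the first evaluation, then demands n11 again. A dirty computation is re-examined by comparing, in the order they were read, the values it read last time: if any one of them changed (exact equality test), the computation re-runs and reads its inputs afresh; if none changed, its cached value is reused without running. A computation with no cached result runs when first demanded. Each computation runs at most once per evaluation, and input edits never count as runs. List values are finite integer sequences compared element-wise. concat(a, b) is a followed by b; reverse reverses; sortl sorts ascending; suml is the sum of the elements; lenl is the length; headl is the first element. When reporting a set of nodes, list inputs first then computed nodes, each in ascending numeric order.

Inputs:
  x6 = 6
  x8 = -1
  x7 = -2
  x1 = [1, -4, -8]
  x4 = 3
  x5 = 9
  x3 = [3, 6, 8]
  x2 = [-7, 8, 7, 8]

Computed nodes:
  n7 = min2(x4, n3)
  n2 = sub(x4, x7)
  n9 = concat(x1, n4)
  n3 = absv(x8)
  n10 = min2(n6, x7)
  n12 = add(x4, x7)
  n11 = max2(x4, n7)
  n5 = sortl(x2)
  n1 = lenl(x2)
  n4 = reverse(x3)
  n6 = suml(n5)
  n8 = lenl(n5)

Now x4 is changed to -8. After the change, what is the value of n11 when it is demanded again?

New value of n11: -8.

First evaluation (everything demanded from the output):
  n3 = absv(-1) = 1
  n7 = min2(3, 1) = 1
  n11 = max2(3, 1) = 3

Propagation after the edit:
  n7: runs — x4 3->-8; result -8.
  n11: runs — x4 3->-8; n7 1->-8; result -8.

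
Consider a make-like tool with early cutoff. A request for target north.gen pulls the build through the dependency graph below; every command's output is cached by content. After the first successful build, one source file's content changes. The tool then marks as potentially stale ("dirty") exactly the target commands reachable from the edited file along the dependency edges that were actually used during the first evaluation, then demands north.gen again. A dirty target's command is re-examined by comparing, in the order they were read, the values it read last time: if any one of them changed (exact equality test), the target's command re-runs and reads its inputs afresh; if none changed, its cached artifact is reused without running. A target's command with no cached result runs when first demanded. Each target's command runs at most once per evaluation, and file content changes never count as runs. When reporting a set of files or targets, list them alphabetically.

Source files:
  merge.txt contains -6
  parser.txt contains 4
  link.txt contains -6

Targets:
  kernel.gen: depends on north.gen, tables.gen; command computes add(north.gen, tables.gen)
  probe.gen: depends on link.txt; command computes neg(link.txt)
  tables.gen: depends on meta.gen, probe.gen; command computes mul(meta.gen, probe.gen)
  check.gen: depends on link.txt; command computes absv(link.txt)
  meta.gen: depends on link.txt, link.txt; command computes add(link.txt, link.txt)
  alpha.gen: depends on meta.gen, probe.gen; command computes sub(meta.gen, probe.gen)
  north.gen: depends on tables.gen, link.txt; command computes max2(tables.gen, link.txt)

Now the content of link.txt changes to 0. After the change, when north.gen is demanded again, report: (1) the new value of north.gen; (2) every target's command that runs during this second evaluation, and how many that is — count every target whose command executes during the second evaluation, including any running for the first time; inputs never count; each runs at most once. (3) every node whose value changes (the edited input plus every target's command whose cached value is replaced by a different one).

First demand of the output computes:
  meta.gen = add(-6, -6) = -12
  probe.gen = neg(-6) = 6
  tables.gen = mul(-12, 6) = -72
  north.gen = max2(-72, -6) = -6

After the edit, cleaning proceeds:
  meta.gen: a read changed (link.txt -6->0; link.txt -6->0) — executes, giving 0.
  probe.gen: a read changed (link.txt -6->0) — executes, giving 0.
  tables.gen: a read changed (meta.gen -12->0; probe.gen 6->0) — executes, giving 0.
  north.gen: a read changed (tables.gen -72->0; link.txt -6->0) — executes, giving 0.

Demanding north.gen again yields 0.
4 target commands run: meta.gen, north.gen, probe.gen, tables.gen.
The nodes whose values change: link.txt, meta.gen, north.gen, probe.gen, tables.gen.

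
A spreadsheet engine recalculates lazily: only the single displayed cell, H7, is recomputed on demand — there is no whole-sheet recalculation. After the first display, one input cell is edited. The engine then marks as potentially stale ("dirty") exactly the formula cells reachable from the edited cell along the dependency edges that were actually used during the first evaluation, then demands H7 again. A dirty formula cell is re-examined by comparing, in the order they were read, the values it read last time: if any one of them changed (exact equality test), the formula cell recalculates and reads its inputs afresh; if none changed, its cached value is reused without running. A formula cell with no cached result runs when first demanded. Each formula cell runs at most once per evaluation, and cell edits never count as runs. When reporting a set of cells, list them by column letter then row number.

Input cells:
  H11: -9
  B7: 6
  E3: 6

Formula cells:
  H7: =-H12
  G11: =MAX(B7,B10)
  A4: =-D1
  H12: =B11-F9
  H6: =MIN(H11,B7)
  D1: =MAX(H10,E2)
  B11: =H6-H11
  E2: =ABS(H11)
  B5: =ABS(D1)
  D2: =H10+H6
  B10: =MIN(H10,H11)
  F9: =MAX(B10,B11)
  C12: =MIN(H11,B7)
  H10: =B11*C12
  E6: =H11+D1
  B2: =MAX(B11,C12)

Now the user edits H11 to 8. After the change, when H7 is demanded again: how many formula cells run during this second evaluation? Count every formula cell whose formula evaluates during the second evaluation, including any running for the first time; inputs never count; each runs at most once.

Formula cells that run: B10, B11, C12, F9, H6, H10, H12 — 7 in total.
Key observation: the change is absorbed at H12 — it re-runs but produces the same value, and the output's value is unchanged.

First evaluation (everything demanded from the output):
  C12 = MIN(-9, 6) = -9
  H6 = MIN(-9, 6) = -9
  B11 = -9 - -9 = 0
  H10 = 0 * -9 = 0
  B10 = MIN(0, -9) = -9
  F9 = MAX(-9, 0) = 0
  H12 = 0 - 0 = 0
  H7 = -(0) = 0

Propagation after the edit:
  C12: runs — H11 -9->8; result 6.
  H6: runs — H11 -9->8; result 6.
  B11: runs — H6 -9->6; H11 -9->8; result -2.
  H10: runs — B11 0->-2; C12 -9->6; result -12.
  B10: runs — H10 0->-12; H11 -9->8; result -12.
  F9: runs — B10 -9->-12; B11 0->-2; result -2.
  H12: runs — B11 0->-2; F9 0->-2; result 0 (same value as before).
  H7: checked — values it read are unchanged (H12 unchanged); reused cached 0 without running.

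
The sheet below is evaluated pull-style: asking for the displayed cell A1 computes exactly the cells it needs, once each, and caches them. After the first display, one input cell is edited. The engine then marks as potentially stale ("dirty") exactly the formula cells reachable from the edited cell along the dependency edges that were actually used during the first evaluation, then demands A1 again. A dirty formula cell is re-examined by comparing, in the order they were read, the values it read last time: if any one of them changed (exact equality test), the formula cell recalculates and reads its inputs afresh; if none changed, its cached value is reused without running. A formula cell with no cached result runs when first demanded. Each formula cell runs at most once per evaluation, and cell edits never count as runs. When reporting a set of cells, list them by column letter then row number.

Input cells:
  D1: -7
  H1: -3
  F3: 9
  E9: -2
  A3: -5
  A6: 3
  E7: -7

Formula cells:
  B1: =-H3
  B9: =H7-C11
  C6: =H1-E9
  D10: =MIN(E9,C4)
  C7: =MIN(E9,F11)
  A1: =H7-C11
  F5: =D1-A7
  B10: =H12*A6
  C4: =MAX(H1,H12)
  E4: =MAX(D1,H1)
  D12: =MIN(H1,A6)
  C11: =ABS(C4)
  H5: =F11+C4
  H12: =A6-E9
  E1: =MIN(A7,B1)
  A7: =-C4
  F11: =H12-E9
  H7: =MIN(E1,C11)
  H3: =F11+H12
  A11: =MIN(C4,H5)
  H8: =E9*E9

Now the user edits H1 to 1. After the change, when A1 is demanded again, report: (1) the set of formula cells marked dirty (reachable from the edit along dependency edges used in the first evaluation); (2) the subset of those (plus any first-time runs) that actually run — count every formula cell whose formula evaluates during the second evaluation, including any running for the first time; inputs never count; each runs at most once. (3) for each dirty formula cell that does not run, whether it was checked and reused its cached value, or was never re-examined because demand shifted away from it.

First demand of the output computes:
  H12 = 3 - -2 = 5
  C4 = MAX(-3, 5) = 5
  A7 = -(5) = -5
  C11 = ABS(5) = 5
  F11 = 5 - -2 = 7
  H3 = 7 + 5 = 12
  B1 = -(12) = -12
  E1 = MIN(-5, -12) = -12
  H7 = MIN(-12, 5) = -12
  A1 = -12 - 5 = -17

After the edit, cleaning proceeds:
  C4: a read changed (H1 -3->1) — executes, giving 5 — identical to its old value.
  A7: dirty, but its reads are unchanged (C4 unchanged); cached -5 stands.
  C11: dirty, but its reads are unchanged (C4 unchanged); cached 5 stands.
  E1: dirty, but its reads are unchanged (A7 unchanged, B1 unchanged); cached -12 stands.
  H7: dirty, but its reads are unchanged (E1 unchanged, C11 unchanged); cached -12 stands.
  A1: dirty, but its reads are unchanged (H7 unchanged, C11 unchanged); cached -17 stands.

Note the absorption at C4: it re-runs yet its value is the same, leaving the output's value untouched.

The edit dirties: A1, A7, C4, C11, E1, H7.
1 formula cells run: C4.
Cache hits after checking: A1, A7, C11, E1, H7.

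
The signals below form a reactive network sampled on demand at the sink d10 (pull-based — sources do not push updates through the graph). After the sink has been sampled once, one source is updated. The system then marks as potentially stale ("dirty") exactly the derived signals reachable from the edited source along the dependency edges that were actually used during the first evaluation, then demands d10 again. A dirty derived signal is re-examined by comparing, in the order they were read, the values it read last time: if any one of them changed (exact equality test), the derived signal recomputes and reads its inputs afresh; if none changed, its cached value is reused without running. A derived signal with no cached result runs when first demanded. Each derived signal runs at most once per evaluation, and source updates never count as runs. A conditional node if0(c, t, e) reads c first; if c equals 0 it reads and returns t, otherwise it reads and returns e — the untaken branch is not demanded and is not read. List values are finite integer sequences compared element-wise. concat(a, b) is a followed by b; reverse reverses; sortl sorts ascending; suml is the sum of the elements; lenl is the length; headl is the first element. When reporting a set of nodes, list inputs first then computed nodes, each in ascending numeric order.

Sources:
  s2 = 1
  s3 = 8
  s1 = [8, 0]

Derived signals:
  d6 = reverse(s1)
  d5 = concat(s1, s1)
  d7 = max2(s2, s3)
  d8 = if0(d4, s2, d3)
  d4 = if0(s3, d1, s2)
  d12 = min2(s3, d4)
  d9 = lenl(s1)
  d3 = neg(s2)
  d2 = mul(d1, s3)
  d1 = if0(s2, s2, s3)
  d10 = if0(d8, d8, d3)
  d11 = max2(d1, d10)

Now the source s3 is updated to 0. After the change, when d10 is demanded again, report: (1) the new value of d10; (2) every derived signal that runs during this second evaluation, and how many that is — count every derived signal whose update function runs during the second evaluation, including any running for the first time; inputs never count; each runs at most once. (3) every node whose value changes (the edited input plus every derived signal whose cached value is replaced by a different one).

d10 now evaluates to -1.
Run set: d1, d4, d8, d10 (4 run).
Changed values: s3, d4, d8.
The important point: the flipped condition pulls in fresh nodes; d1 runs for the first time.

Initial pass — values computed on the first demand:
  d3 = neg(1) = -1
  d4 = if0(s3=8 -> else branch s2) = 1
  d8 = if0(d4=1 -> else branch d3) = -1
  d10 = if0(d8=-1 -> else branch d3) = -1

Second demand — change propagation:
  d1: newly demanded (no cache) — executes and yields 0.
  d4: re-runs because s3 8->0; new result 0.
  d8: re-runs because d4 1->0; new result 1.
  d10: re-runs because d8 -1->1; new result -1 (unchanged).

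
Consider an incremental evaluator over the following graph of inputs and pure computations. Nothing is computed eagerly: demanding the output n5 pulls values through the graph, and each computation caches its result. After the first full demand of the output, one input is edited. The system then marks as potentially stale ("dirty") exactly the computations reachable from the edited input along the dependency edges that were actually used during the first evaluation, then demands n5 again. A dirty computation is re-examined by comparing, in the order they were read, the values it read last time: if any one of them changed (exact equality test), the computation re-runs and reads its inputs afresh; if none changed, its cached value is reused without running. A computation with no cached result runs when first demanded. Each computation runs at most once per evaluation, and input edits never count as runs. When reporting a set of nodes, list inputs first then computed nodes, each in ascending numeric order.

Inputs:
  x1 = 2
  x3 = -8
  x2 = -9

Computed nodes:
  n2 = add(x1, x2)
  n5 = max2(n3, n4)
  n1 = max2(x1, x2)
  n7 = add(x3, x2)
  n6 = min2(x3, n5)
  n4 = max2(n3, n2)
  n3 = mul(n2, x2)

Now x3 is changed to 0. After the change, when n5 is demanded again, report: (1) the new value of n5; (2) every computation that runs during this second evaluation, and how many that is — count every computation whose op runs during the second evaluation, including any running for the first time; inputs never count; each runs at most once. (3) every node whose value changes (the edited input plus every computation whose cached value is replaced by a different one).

n5 now evaluates to 63.
Run set: none (0 run).
Changed values: x3.
The important point: nothing the output needs ever reads x3, so the edit is invisible to it.

Initial pass — values computed on the first demand:
  n2 = add(2, -9) = -7
  n3 = mul(-7, -9) = 63
  n4 = max2(63, -7) = 63
  n5 = max2(63, 63) = 63

Second demand — change propagation:
  no demanded computation ever read x3, so the edit dirties nothing and nothing runs.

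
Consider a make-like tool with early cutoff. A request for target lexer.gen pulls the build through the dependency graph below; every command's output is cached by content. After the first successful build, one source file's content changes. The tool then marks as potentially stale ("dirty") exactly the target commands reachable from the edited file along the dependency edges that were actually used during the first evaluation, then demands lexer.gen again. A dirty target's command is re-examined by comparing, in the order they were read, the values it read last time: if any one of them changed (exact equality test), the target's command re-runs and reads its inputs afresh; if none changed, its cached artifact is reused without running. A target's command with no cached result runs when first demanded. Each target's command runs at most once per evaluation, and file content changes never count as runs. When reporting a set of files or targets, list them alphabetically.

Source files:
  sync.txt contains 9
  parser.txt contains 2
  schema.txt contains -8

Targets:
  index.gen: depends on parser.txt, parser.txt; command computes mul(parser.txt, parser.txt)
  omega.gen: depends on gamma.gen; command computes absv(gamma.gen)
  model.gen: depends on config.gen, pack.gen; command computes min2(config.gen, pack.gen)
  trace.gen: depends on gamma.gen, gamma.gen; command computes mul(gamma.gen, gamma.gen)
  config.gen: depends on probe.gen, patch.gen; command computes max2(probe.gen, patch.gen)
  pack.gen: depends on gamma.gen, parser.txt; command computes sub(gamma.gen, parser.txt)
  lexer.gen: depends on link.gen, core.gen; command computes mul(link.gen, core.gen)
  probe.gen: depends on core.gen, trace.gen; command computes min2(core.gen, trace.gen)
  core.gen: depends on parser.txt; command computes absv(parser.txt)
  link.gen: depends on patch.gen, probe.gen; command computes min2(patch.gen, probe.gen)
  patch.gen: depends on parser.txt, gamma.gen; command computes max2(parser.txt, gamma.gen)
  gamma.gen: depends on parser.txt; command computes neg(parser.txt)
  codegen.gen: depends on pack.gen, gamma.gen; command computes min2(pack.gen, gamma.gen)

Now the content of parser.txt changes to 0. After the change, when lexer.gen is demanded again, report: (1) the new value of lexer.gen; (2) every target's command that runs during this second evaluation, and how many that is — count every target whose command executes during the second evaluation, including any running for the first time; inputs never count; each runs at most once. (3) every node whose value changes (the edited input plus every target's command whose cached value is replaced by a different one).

First demand of the output computes:
  core.gen = absv(2) = 2
  gamma.gen = neg(2) = -2
  patch.gen = max2(2, -2) = 2
  trace.gen = mul(-2, -2) = 4
  probe.gen = min2(2, 4) = 2
  link.gen = min2(2, 2) = 2
  lexer.gen = mul(2, 2) = 4

After the edit, cleaning proceeds:
  core.gen: a read changed (parser.txt 2->0) — executes, giving 0.
  gamma.gen: a read changed (parser.txt 2->0) — executes, giving 0.
  patch.gen: a read changed (parser.txt 2->0; gamma.gen -2->0) — executes, giving 0.
  trace.gen: a read changed (gamma.gen -2->0; gamma.gen -2->0) — executes, giving 0.
  probe.gen: a read changed (core.gen 2->0; trace.gen 4->0) — executes, giving 0.
  link.gen: a read changed (patch.gen 2->0; probe.gen 2->0) — executes, giving 0.
  lexer.gen: a read changed (link.gen 2->0; core.gen 2->0) — executes, giving 0.

Demanding lexer.gen again yields 0.
7 target commands run: core.gen, gamma.gen, lexer.gen, link.gen, patch.gen, probe.gen, trace.gen.
The nodes whose values change: core.gen, gamma.gen, lexer.gen, link.gen, parser.txt, patch.gen, probe.gen, trace.gen.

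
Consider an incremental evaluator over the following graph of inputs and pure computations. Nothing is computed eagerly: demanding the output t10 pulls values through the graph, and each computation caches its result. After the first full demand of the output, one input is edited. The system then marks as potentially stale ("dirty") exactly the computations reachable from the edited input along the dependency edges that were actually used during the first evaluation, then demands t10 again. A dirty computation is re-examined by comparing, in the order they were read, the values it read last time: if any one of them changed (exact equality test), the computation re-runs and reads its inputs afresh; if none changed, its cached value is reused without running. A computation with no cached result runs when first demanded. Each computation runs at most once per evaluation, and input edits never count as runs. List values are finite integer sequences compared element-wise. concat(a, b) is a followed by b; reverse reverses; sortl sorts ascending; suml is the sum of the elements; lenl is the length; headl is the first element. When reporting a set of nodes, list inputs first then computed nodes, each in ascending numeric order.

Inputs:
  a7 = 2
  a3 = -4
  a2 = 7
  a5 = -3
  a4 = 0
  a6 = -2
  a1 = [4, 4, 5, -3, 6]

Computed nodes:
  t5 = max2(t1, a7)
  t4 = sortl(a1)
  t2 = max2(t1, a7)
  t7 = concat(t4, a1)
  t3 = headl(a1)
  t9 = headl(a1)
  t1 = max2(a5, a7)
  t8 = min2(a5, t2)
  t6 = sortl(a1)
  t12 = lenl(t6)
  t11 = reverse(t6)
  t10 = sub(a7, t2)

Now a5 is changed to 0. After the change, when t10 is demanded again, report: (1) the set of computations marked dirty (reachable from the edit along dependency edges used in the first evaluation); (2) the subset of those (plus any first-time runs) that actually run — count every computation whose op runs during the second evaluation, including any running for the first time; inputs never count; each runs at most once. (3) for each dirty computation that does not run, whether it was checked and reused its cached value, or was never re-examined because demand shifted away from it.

Initial pass — values computed on the first demand:
  t1 = max2(-3, 2) = 2
  t2 = max2(2, 2) = 2
  t10 = sub(2, 2) = 0

Second demand — change propagation:
  t1: re-runs because a5 -3->0; new result 2 (unchanged).
  t2: re-examined; everything it read last time is the same (t1 unchanged, a7 unchanged) — cache 2 kept, no run.
  t10: re-examined; everything it read last time is the same (a7 unchanged, t2 unchanged) — cache 0 kept, no run.

The important point: t1 recomputes to an identical value, and the output ends up unchanged.

Dirty set: t1, t2, t10.
Run set: t1 (1 run).
Re-examined without running (cache reused): t2, t10.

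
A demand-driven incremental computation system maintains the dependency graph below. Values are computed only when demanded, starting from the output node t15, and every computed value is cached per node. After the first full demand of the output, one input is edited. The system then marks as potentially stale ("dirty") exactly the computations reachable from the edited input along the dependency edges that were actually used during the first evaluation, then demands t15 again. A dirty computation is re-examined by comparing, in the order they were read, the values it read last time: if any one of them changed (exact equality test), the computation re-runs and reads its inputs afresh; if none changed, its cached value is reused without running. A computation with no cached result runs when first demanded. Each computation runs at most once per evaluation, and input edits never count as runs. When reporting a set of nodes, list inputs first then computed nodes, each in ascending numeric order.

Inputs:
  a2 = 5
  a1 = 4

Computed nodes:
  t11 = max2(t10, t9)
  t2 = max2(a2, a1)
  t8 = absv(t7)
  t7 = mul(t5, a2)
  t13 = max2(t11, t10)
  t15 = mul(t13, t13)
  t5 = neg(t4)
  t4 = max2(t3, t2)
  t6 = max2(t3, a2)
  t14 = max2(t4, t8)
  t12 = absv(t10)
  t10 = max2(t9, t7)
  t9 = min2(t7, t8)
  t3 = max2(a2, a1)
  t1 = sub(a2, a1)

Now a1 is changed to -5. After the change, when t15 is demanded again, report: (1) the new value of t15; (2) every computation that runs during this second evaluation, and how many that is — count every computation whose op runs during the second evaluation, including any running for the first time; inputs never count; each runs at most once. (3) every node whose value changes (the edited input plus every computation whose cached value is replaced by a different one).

First evaluation (everything demanded from the output):
  t2 = max2(5, 4) = 5
  t3 = max2(5, 4) = 5
  t4 = max2(5, 5) = 5
  t5 = neg(5) = -5
  t7 = mul(-5, 5) = -25
  t8 = absv(-25) = 25
  t9 = min2(-25, 25) = -25
  t10 = max2(-25, -25) = -25
  t11 = max2(-25, -25) = -25
  t13 = max2(-25, -25) = -25
  t15 = mul(-25, -25) = 625

Propagation after the edit:
  t2: runs — a1 4->-5; result 5 (same value as before).
  t3: runs — a1 4->-5; result 5 (same value as before).
  t4: checked — values it read are unchanged (t3 unchanged, t2 unchanged); reused cached 5 without running.
  t5: checked — values it read are unchanged (t4 unchanged); reused cached -5 without running.
  t7: checked — values it read are unchanged (t5 unchanged, a2 unchanged); reused cached -25 without running.
  t8: checked — values it read are unchanged (t7 unchanged); reused cached 25 without running.
  t9: checked — values it read are unchanged (t7 unchanged, t8 unchanged); reused cached -25 without running.
  t10: checked — values it read are unchanged (t9 unchanged, t7 unchanged); reused cached -25 without running.
  t11: checked — values it read are unchanged (t10 unchanged, t9 unchanged); reused cached -25 without running.
  t13: checked — values it read are unchanged (t11 unchanged, t10 unchanged); reused cached -25 without running.
  t15: checked — values it read are unchanged (t13 unchanged, t13 unchanged); reused cached 625 without running.

Key observation: the cutoff stops propagation at t4 — its inputs' values are unchanged, so it reuses its cache.

New value of t15: 625.
Computations that run: t2, t3 — 2 in total.
Values that change: a1.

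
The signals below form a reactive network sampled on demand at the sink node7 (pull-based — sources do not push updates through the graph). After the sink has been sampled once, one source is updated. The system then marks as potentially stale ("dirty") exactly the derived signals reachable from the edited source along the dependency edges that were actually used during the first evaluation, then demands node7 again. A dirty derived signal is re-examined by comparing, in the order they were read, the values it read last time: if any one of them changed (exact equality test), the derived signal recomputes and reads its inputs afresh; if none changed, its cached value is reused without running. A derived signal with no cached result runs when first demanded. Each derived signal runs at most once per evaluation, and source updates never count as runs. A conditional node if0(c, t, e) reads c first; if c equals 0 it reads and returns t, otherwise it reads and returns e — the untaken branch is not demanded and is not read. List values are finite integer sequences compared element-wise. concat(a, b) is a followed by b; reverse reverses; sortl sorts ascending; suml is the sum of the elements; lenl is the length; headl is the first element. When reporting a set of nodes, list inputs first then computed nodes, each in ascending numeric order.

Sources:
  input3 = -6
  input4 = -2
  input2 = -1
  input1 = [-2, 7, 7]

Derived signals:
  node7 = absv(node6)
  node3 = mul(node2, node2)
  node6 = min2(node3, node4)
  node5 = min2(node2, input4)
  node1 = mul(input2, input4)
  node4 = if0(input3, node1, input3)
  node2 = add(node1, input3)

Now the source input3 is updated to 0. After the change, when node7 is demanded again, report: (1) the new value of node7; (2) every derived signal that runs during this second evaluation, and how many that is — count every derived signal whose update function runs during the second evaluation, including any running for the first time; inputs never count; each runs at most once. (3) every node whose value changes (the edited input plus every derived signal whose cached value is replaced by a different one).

Initial pass — values computed on the first demand:
  node1 = mul(-1, -2) = 2
  node2 = add(2, -6) = -4
  node3 = mul(-4, -4) = 16
  node4 = if0(input3=-6 -> else branch input3) = -6
  node6 = min2(16, -6) = -6
  node7 = absv(-6) = 6

Second demand — change propagation:
  node2: re-runs because input3 -6->0; new result 2.
  node3: re-runs because node2 -4->2; node2 -4->2; new result 4.
  node4: re-runs because input3 -6->0; input3 -6->0; new result 2.
  node6: re-runs because node3 16->4; node4 -6->2; new result 2.
  node7: re-runs because node6 -6->2; new result 2.

node7 now evaluates to 2.
Run set: node2, node3, node4, node6, node7 (5 run).
Changed values: input3, node2, node3, node4, node6, node7.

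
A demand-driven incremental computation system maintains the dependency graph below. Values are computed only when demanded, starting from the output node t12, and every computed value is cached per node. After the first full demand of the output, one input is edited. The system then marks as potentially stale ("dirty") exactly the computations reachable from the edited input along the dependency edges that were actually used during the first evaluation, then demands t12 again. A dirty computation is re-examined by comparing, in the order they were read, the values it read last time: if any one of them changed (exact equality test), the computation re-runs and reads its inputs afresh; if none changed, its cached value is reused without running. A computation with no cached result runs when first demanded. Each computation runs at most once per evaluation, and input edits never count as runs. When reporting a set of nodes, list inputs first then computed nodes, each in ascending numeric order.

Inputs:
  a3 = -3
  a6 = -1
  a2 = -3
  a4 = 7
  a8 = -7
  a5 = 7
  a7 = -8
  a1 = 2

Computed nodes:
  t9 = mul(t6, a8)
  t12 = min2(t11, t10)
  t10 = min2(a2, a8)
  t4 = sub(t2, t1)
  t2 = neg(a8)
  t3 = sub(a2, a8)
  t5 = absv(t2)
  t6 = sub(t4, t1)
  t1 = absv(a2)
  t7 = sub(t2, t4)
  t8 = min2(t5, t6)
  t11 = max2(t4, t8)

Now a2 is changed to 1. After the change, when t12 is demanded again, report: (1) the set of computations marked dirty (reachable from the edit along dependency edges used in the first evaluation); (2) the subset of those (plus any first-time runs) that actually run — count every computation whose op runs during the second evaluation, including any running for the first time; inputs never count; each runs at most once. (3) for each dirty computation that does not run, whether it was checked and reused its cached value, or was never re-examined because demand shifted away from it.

Marked dirty: t1, t4, t6, t8, t10, t11, t12.
Computations that run: t1, t4, t6, t8, t10, t11, t12 — 7 in total.
Every dirty computation ran.

First evaluation (everything demanded from the output):
  t1 = absv(-3) = 3
  t2 = neg(-7) = 7
  t4 = sub(7, 3) = 4
  t5 = absv(7) = 7
  t6 = sub(4, 3) = 1
  t8 = min2(7, 1) = 1
  t10 = min2(-3, -7) = -7
  t11 = max2(4, 1) = 4
  t12 = min2(4, -7) = -7

Propagation after the edit:
  t1: runs — a2 -3->1; result 1.
  t4: runs — t1 3->1; result 6.
  t6: runs — t4 4->6; t1 3->1; result 5.
  t8: runs — t6 1->5; result 5.
  t10: runs — a2 -3->1; result -7 (same value as before).
  t11: runs — t4 4->6; t8 1->5; result 6.
  t12: runs — t11 4->6; result -7 (same value as before).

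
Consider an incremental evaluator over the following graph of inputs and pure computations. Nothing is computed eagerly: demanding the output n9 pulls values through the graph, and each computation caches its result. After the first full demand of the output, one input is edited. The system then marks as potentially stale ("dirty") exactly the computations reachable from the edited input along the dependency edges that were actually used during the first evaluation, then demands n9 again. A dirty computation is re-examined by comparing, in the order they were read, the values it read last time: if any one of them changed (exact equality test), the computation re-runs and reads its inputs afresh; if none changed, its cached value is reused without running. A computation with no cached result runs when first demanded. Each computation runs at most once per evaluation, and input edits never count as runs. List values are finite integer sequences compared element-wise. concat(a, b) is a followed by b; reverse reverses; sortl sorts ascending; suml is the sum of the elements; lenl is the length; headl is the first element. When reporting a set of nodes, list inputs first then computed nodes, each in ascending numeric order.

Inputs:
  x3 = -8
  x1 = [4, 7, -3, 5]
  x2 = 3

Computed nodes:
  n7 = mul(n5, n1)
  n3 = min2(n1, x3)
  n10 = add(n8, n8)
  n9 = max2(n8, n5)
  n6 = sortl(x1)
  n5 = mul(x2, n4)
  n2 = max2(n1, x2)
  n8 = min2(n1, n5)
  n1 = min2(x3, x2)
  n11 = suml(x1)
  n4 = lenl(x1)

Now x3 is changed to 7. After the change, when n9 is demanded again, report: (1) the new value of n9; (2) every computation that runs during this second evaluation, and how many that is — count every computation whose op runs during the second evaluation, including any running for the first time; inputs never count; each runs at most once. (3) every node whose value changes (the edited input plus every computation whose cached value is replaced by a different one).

n9 now evaluates to 12.
Run set: n1, n8, n9 (3 run).
Changed values: x3, n1, n8.

Initial pass — values computed on the first demand:
  n1 = min2(-8, 3) = -8
  n4 = lenl([4, 7, -3, 5]) = 4
  n5 = mul(3, 4) = 12
  n8 = min2(-8, 12) = -8
  n9 = max2(-8, 12) = 12

Second demand — change propagation:
  n1: re-runs because x3 -8->7; new result 3.
  n8: re-runs because n1 -8->3; new result 3.
  n9: re-runs because n8 -8->3; new result 12 (unchanged).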